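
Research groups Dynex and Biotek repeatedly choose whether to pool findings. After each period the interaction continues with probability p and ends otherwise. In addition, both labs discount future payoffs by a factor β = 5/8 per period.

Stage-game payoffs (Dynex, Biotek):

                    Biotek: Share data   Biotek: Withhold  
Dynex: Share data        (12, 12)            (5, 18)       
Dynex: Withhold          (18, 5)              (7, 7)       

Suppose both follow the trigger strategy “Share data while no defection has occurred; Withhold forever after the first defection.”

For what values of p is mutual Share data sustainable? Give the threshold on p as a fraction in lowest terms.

Expected continuation weight on next period's payoff is β·p = 5/8·p, which plays the role of the discount factor.
Cooperation requires 5/8·p ≥ (18−12)/(18−7) = 6/11, hence p ≥ 48/55.

48/55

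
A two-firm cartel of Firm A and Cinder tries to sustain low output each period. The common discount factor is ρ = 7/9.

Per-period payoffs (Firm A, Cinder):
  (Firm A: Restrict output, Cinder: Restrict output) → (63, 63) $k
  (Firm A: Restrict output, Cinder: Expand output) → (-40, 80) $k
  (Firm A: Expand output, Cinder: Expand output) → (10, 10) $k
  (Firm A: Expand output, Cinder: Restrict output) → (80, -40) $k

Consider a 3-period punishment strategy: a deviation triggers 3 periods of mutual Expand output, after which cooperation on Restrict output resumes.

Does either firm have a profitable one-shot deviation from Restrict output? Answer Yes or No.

No

A one-shot deviation gives 80 now, then 10 for 3 periods, then back to 63.
Gain from deviating: (80−63) today; loss: (63−10) in each of the next 3 periods.
No-deviation condition: (63−10)(ρ+…+ρ^3) ≥ 80−63, i.e. ρ+…+ρ^3 ≥ 17/53.
At ρ = 7/9: ρ+…+ρ^3 = 1.8532 ≥ 0.3208.
So cooperation is sustainable.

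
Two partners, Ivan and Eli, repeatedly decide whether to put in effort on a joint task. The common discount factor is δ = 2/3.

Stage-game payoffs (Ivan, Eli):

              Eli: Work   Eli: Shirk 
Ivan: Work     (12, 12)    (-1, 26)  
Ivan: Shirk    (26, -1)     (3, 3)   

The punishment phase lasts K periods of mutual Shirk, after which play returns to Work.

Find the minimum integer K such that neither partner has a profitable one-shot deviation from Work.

4

IC: δ(1−δ^K)/(1−δ) ≥ (26−12)/(12−3) = 14/9.
With δ = 2/3: need 1 − δ^K ≥ 14/9·(1−2/3)/(2/3), i.e. δ^K ≤ 0.2222.
Since (2/3)^3 = 0.2963 and (2/3)^4 = 0.1975, the smallest such K is 4.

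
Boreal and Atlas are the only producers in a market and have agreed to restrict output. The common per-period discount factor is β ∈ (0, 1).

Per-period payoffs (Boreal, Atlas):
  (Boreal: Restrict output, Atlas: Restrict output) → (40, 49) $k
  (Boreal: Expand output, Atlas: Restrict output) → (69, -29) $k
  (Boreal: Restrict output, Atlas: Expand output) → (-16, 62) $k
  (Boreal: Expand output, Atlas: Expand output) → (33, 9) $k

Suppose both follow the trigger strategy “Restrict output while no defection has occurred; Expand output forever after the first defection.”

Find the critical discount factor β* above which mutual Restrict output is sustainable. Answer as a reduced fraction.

29/36

Boreal's threshold: (69−40)/(69−33) = 29/36.
Atlas's threshold: (62−49)/(62−9) = 13/53.
29/36 > 13/53, so Boreal binds and β* = 29/36.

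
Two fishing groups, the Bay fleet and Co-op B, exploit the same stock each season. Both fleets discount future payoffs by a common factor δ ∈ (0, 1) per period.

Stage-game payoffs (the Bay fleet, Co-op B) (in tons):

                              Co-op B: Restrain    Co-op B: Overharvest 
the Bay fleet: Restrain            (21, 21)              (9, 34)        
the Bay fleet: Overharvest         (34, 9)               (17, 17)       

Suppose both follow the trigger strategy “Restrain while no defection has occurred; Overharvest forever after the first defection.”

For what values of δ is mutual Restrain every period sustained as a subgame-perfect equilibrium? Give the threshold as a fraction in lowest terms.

Cooperation forever yields 21 each period: 21/(1−δ).
Deviating yields 34 once, then 17 forever: 34 + 17δ/(1−δ).
No profitable deviation requires 21/(1−δ) ≥ 34 + 17δ/(1−δ).
Multiplying by (1−δ): 21 ≥ 34(1−δ) + 17δ = 34 − 17δ.
So 17δ ≥ 13, i.e. δ ≥ 13/17.

13/17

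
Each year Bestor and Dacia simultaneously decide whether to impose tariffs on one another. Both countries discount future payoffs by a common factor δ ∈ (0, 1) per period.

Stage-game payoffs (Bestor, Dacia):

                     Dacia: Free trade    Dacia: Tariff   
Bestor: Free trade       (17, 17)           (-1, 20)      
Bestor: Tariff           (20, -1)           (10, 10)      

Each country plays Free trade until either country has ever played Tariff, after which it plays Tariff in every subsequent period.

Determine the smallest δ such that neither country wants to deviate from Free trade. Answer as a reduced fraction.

One-period gain from deviating is 20 − 17 = 3. The loss is 17 − 10 = 7 in every subsequent period, with present value 7·δ/(1−δ).
Deviation is unprofitable when 7·δ/(1−δ) ≥ 3, i.e. δ/(1−δ) ≥ 3/7.
Equivalently δ ≥ 3/(3+7) = 3/10.

3/10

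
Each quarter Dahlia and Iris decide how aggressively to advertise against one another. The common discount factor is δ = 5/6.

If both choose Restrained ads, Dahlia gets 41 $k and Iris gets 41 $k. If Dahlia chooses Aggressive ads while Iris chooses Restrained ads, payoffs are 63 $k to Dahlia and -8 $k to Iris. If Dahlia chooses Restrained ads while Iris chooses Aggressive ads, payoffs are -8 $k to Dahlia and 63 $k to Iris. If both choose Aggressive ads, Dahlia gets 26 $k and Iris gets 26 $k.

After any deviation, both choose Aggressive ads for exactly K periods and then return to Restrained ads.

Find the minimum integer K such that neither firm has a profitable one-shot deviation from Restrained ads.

2

IC: δ(1−δ^K)/(1−δ) ≥ (63−41)/(41−26) = 22/15.
With δ = 5/6: need 1 − δ^K ≥ 22/15·(1−5/6)/(5/6), i.e. δ^K ≤ 0.7067.
Since (5/6)^1 = 0.8333 and (5/6)^2 = 0.6944, the smallest such K is 2.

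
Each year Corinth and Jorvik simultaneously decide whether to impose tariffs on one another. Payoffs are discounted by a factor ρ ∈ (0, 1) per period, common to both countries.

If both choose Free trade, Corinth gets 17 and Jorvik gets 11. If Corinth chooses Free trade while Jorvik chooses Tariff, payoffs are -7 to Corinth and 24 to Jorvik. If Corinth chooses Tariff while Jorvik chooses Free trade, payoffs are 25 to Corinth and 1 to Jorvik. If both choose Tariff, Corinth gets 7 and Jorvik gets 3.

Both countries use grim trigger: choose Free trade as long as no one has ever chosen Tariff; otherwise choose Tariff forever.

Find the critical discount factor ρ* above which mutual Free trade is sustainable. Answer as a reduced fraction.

For Corinth: deviation gain 25−17 = 8, per-period punishment loss 17−7 = 10. IC gives ρ ≥ 8/18 = 4/9.
For Jorvik: gain 13, loss 8 per period, so ρ ≥ 13/21.
The tighter constraint is Jorvik's, so cooperation needs ρ ≥ 13/21.

13/21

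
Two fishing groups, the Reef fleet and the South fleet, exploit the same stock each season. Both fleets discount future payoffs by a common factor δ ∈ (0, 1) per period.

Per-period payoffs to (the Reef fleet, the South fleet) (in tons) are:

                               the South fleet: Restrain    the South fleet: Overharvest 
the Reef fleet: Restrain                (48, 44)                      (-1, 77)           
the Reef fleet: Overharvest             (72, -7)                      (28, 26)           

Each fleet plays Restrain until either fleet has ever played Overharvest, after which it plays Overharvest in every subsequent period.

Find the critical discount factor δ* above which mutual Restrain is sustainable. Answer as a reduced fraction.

the Reef fleet: cooperation gives 48 each period; deviation gives 72 once then 28 forever.
  48/(1−δ) ≥ 72 + 28δ/(1−δ) ⇒ δ ≥ 24/44 = 6/11.
the South fleet: cooperation gives 44 each period; deviation gives 77 once then 26 forever.
  δ ≥ 33/51 = 11/17.
Both must hold, so the binding constraint is the South fleet's: δ ≥ 11/17.

11/17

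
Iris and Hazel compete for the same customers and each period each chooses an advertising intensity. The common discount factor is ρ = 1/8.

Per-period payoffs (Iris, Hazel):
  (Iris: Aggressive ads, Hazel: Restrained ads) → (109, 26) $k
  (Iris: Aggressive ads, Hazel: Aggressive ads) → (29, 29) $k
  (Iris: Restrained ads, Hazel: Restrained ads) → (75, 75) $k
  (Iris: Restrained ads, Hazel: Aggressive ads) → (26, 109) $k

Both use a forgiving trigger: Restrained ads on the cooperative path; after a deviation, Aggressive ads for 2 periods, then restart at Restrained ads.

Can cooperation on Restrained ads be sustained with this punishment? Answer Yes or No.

IC: ρ+…+ρ^2 ≥ (109−75)/(75−29) = 17/23.
At ρ = 1/8: partial sum = 0.1406 < 0.7391. Cooperation not sustainable.

No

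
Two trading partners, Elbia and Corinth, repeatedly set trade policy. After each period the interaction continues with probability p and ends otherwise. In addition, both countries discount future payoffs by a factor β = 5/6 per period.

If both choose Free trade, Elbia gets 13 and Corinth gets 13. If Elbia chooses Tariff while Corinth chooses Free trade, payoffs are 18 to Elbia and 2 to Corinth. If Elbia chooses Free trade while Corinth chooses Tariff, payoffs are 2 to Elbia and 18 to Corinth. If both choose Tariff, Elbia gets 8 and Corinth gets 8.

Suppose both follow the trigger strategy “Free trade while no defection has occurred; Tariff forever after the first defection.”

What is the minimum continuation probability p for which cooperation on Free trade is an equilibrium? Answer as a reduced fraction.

Expected continuation weight on next period's payoff is β·p = 5/6·p, which plays the role of the discount factor.
Cooperation requires 5/6·p ≥ (18−13)/(18−8) = 1/2, hence p ≥ 3/5.

3/5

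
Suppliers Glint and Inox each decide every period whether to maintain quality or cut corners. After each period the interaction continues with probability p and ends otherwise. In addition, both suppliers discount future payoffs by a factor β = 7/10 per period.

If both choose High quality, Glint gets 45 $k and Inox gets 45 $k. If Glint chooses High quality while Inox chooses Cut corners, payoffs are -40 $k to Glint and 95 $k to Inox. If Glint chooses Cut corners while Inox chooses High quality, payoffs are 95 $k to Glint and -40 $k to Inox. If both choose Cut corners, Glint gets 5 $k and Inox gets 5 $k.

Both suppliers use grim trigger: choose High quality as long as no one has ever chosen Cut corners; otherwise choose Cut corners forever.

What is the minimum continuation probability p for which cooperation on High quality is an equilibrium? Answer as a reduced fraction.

50/63

Expected continuation weight on next period's payoff is β·p = 7/10·p, which plays the role of the discount factor.
Cooperation requires 7/10·p ≥ (95−45)/(95−5) = 5/9, hence p ≥ 50/63.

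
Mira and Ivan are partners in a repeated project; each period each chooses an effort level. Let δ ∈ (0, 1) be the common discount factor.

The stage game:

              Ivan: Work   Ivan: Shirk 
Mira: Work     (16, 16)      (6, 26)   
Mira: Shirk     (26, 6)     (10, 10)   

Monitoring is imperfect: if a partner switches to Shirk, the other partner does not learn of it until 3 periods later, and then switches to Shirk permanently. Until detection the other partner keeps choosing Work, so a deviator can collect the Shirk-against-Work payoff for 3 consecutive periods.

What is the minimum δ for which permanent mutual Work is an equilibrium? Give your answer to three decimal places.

Deviating for the 3 undetected periods gains 26−16 = 10 per period over cooperation, then loses 16−10 = 6 per period forever once punishment starts.
Gain: 10(1 + δ + … + δ^2); loss: 6·δ^3/(1−δ).
No profitable deviation ⇔ 10(1−δ^3) ≤ 6·δ^3, i.e. δ^3 ≥ 10/(10+6) = 5/8.
Hence δ ≥ (5/8)^(1/3) ≈ 0.855.

0.855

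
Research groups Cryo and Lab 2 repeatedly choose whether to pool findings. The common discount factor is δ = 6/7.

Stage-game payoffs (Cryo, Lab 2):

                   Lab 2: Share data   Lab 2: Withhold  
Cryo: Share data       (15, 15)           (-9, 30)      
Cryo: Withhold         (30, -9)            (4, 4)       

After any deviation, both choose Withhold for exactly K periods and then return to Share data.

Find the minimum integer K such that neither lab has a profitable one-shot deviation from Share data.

2

Need Σ_{k=1}^{K} δ^k ≥ (30−15)/(15−4) = 1.3636 at δ = 6/7.
At K = 1 the sum is 0.8571 < 1.3636; at K = 2 it is 1.5918 ≥ 1.3636.
So the minimum punishment length is K = 2.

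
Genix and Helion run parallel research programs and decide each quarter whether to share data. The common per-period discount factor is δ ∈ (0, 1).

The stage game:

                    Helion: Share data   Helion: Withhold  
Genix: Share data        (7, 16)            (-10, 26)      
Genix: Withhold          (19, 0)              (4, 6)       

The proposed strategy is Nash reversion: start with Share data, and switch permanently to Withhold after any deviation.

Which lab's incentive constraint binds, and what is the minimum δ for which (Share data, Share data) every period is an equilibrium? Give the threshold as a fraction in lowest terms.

Genix: cooperation gives 7 each period; deviation gives 19 once then 4 forever.
  7/(1−δ) ≥ 19 + 4δ/(1−δ) ⇒ δ ≥ 12/15 = 4/5.
Helion: cooperation gives 16 each period; deviation gives 26 once then 6 forever.
  δ ≥ 10/20 = 1/2.
Both must hold, so the binding constraint is Genix's: δ ≥ 4/5.

Genix; δ ≥ 4/5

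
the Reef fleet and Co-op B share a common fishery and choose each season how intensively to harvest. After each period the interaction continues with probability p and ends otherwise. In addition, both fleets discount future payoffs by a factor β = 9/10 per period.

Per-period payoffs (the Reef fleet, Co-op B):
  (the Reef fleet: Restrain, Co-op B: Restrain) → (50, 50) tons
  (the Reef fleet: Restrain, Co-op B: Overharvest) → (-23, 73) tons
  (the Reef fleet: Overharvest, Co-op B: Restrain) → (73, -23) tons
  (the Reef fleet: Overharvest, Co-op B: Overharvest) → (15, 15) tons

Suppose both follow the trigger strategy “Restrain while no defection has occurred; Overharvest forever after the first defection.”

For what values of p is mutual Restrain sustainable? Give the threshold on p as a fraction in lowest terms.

With continuation probability p and discount β, the effective per-period discount factor is βp.
Grim-trigger IC: βp ≥ (73−50)/(73−15) = 23/58.
So p ≥ (23/58)/(9/10) = 115/261.

115/261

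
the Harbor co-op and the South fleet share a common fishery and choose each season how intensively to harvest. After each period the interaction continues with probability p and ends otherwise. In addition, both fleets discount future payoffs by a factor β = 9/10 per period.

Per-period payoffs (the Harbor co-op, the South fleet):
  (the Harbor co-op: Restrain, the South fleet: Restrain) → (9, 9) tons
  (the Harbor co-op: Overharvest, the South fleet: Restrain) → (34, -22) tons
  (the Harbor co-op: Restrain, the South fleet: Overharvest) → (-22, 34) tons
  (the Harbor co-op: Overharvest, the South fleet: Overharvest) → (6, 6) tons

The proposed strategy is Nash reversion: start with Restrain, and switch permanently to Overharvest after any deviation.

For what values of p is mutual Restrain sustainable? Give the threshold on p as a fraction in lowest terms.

With continuation probability p and discount β, the effective per-period discount factor is βp.
Grim-trigger IC: βp ≥ (34−9)/(34−6) = 25/28.
So p ≥ (25/28)/(9/10) = 125/126.

125/126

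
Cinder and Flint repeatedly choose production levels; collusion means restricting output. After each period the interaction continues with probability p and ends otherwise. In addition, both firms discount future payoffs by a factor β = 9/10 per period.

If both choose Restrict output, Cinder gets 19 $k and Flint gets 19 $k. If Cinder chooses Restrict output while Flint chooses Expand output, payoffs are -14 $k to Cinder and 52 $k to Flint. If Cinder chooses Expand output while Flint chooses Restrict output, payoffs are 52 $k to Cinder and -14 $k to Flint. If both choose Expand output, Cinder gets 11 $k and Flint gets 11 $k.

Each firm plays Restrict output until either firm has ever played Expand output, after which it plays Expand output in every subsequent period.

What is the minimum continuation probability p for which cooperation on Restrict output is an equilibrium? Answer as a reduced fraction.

With continuation probability p and discount β, the effective per-period discount factor is βp.
Grim-trigger IC: βp ≥ (52−19)/(52−11) = 33/41.
So p ≥ (33/41)/(9/10) = 110/123.

110/123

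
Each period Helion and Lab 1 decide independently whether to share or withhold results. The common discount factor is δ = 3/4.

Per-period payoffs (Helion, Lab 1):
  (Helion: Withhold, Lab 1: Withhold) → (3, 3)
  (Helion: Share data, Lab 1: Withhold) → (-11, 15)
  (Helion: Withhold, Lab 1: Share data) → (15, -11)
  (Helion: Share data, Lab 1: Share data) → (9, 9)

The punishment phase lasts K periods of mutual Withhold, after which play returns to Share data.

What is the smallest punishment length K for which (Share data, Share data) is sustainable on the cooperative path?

2

Need Σ_{k=1}^{K} δ^k ≥ (15−9)/(9−3) = 1.0000 at δ = 3/4.
At K = 1 the sum is 0.7500 < 1.0000; at K = 2 it is 1.3125 ≥ 1.0000.
So the minimum punishment length is K = 2.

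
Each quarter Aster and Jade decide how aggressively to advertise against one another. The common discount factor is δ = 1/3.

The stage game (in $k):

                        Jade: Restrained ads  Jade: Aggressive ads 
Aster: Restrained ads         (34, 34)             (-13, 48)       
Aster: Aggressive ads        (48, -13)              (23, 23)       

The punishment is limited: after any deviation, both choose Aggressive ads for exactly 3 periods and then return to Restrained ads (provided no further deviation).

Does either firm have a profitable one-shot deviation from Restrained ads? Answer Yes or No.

Yes

A one-shot deviation gives 48 now, then 23 for 3 periods, then back to 34.
Gain from deviating: (48−34) today; loss: (34−23) in each of the next 3 periods.
No-deviation condition: (34−23)(δ+…+δ^3) ≥ 48−34, i.e. δ+…+δ^3 ≥ 14/11.
At δ = 1/3: δ+…+δ^3 = 0.4815 < 1.2727.
So cooperation is not sustainable.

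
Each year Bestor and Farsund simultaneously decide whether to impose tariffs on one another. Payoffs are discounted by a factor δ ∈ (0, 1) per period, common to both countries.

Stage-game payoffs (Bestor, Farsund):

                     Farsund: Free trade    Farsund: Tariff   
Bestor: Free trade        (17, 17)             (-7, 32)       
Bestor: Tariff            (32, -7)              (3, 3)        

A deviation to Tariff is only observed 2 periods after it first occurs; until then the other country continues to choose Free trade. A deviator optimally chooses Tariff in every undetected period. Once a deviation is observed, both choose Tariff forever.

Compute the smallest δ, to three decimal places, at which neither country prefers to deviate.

Deviating for the 2 undetected periods gains 32−17 = 15 per period over cooperation, then loses 17−3 = 14 per period forever once punishment starts.
Gain: 15(1 + δ + … + δ^1); loss: 14·δ^2/(1−δ).
No profitable deviation ⇔ 15(1−δ^2) ≤ 14·δ^2, i.e. δ^2 ≥ 15/(15+14) = 15/29.
Hence δ ≥ (15/29)^(1/2) ≈ 0.719.

0.719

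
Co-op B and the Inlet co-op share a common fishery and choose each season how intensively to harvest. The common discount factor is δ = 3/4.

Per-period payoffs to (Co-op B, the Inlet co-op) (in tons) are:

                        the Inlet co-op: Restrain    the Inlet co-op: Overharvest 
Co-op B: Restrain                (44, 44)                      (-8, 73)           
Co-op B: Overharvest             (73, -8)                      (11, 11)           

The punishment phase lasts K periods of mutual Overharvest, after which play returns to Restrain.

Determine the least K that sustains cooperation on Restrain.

No profitable deviation requires (44−11)(δ+…+δ^K) ≥ 73−44, i.e. δ+…+δ^K ≥ 29/33 ≈ 0.8788.
With δ = 3/4, the partial sums are K=1: 0.7500, K=2: 1.3125.
K = 2 is the first length at which the sum reaches 0.8788.

2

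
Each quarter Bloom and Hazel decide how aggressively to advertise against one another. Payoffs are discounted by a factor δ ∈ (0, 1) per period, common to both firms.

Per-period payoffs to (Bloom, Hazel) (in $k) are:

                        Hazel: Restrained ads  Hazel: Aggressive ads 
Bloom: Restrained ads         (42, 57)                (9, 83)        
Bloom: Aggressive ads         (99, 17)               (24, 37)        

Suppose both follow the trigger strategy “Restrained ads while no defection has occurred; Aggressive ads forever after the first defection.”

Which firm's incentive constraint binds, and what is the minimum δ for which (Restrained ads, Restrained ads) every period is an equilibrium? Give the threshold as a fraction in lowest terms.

Bloom; δ ≥ 19/25

Bloom's threshold: (99−42)/(99−24) = 19/25.
Hazel's threshold: (83−57)/(83−37) = 13/23.
19/25 > 13/23, so Bloom binds and δ* = 19/25.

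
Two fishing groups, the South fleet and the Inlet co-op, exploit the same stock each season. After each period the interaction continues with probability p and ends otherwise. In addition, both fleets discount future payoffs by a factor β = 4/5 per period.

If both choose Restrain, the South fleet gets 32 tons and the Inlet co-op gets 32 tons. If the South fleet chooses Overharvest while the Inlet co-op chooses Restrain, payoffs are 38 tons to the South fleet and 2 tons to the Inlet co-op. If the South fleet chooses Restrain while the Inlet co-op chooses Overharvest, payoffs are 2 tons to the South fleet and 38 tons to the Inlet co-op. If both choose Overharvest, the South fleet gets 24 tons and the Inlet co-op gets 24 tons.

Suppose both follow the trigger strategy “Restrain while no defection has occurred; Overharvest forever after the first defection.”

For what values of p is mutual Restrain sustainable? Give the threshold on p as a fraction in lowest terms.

With continuation probability p and discount β, the effective per-period discount factor is βp.
Grim-trigger IC: βp ≥ (38−32)/(38−24) = 3/7.
So p ≥ (3/7)/(4/5) = 15/28.

15/28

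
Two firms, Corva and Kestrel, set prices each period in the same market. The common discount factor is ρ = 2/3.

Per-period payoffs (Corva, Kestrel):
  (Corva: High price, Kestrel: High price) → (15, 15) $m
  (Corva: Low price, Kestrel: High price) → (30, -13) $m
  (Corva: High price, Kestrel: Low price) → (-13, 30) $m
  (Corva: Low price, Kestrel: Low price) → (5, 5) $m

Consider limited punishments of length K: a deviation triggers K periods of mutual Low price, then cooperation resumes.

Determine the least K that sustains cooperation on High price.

4

No profitable deviation requires (15−5)(ρ+…+ρ^K) ≥ 30−15, i.e. ρ+…+ρ^K ≥ 3/2 ≈ 1.5000.
With ρ = 2/3, the partial sums are K=1: 0.6667, K=2: 1.1111, K=3: 1.4074, K=4: 1.6049.
K = 4 is the first length at which the sum reaches 1.5000.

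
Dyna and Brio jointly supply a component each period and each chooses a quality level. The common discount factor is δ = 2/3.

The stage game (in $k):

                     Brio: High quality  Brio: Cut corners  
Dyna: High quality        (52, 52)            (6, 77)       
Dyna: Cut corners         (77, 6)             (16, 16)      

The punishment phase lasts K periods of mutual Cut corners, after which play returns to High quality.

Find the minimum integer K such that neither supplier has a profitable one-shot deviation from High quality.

2

IC: δ(1−δ^K)/(1−δ) ≥ (77−52)/(52−16) = 25/36.
With δ = 2/3: need 1 − δ^K ≥ 25/36·(1−2/3)/(2/3), i.e. δ^K ≤ 0.6528.
Since (2/3)^1 = 0.6667 and (2/3)^2 = 0.4444, the smallest such K is 2.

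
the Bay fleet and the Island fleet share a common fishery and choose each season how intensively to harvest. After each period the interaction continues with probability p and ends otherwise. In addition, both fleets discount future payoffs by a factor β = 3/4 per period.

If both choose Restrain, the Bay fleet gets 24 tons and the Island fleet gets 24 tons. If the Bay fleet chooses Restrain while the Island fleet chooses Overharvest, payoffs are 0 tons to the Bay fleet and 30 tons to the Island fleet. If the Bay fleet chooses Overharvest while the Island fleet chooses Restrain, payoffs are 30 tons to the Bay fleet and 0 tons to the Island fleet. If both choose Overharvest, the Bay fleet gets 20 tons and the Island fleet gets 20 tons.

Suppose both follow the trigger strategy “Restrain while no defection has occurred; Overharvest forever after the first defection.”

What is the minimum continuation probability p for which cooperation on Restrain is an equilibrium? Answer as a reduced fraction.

4/5

Expected continuation weight on next period's payoff is β·p = 3/4·p, which plays the role of the discount factor.
Cooperation requires 3/4·p ≥ (30−24)/(30−20) = 3/5, hence p ≥ 4/5.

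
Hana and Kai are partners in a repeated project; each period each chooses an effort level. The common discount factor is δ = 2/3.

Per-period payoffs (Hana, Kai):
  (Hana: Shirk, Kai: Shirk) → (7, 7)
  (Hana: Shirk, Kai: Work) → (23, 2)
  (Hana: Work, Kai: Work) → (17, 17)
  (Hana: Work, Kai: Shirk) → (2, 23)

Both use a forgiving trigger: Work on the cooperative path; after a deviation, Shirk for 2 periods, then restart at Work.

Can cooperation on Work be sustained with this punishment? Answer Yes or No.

IC: δ+…+δ^2 ≥ (23−17)/(17−7) = 3/5.
At δ = 2/3: partial sum = 1.1111 ≥ 0.6000. Cooperation sustainable.

Yes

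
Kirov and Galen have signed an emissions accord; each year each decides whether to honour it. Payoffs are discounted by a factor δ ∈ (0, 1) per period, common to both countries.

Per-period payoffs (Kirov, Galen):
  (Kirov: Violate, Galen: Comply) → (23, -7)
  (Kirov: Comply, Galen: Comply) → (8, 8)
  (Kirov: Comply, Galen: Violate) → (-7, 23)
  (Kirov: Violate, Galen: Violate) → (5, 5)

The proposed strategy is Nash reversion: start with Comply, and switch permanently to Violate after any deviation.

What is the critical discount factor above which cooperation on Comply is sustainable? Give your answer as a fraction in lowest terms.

Under grim trigger the critical discount factor is (T−C)/(T−P) with T = 23, C = 8, P = 5.
δ* = (23−8)/(23−5) = 15/18 = 5/6.

5/6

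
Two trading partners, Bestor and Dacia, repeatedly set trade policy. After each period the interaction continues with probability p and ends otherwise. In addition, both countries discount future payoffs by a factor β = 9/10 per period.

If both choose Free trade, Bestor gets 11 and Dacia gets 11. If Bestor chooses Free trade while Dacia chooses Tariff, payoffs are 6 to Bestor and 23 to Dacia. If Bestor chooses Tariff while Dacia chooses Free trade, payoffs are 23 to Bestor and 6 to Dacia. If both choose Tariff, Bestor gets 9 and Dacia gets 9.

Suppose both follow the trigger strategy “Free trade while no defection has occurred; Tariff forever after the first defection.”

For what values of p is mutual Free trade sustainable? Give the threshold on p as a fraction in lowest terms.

20/21

Expected continuation weight on next period's payoff is β·p = 9/10·p, which plays the role of the discount factor.
Cooperation requires 9/10·p ≥ (23−11)/(23−9) = 6/7, hence p ≥ 20/21.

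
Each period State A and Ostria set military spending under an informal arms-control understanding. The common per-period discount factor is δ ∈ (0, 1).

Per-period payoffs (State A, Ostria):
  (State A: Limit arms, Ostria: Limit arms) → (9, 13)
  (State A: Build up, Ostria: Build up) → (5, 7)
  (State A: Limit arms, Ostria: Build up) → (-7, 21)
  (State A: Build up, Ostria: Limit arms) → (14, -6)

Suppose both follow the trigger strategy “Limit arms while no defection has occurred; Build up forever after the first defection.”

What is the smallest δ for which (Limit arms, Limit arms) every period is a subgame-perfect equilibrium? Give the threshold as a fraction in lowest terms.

For State A: deviation gain 14−9 = 5, per-period punishment loss 9−5 = 4. IC gives δ ≥ 5/9.
For Ostria: gain 8, loss 6 per period, so δ ≥ 8/14 = 4/7.
The tighter constraint is Ostria's, so cooperation needs δ ≥ 4/7.

4/7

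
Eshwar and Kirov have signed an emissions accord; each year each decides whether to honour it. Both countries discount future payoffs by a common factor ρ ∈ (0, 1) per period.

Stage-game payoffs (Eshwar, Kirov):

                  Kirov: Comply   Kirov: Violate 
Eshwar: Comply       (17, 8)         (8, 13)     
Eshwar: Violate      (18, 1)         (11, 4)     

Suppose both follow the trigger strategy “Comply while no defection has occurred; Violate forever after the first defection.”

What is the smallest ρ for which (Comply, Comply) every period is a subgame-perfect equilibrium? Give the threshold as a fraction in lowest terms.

Eshwar: cooperation gives 17 each period; deviation gives 18 once then 11 forever.
  17/(1−ρ) ≥ 18 + 11ρ/(1−ρ) ⇒ ρ ≥ 1/7.
Kirov: cooperation gives 8 each period; deviation gives 13 once then 4 forever.
  ρ ≥ 5/9.
Both must hold, so the binding constraint is Kirov's: ρ ≥ 5/9.

5/9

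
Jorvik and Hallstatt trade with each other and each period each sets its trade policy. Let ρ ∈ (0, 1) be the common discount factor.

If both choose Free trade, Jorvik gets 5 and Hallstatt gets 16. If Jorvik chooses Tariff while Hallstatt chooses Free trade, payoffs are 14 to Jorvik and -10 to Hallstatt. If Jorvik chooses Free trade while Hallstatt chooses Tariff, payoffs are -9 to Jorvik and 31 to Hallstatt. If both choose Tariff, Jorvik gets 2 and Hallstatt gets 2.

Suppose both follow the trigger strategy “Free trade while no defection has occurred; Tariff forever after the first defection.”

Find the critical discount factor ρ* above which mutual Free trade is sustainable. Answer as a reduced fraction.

3/4

Jorvik's threshold: (14−5)/(14−2) = 3/4.
Hallstatt's threshold: (31−16)/(31−2) = 15/29.
3/4 > 15/29, so Jorvik binds and ρ* = 3/4.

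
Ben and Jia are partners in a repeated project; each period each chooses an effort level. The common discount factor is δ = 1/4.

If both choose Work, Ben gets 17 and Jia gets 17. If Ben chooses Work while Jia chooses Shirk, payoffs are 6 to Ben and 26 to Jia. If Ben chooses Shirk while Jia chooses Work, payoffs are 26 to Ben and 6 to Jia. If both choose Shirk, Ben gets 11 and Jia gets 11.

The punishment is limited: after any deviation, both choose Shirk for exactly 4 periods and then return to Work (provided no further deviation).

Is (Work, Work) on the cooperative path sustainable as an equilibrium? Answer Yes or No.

No

A one-shot deviation gives 26 now, then 11 for 4 periods, then back to 17.
Gain from deviating: (26−17) today; loss: (17−11) in each of the next 4 periods.
No-deviation condition: (17−11)(δ+…+δ^4) ≥ 26−17, i.e. δ+…+δ^4 ≥ 3/2.
At δ = 1/4: δ+…+δ^4 = 0.3320 < 1.5000.
So cooperation is not sustainable.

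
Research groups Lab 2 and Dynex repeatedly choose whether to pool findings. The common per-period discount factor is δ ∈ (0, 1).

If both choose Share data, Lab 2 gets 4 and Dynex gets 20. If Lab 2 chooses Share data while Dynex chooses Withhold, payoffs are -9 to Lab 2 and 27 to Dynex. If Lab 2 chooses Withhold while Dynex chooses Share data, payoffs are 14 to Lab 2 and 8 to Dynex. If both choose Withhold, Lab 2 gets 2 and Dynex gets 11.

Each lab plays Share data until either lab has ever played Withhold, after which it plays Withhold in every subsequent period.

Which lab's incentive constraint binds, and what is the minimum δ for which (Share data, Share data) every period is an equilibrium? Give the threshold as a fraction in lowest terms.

Lab 2's threshold: (14−4)/(14−2) = 5/6.
Dynex's threshold: (27−20)/(27−11) = 7/16.
5/6 > 7/16, so Lab 2 binds and δ* = 5/6.

Lab 2; δ ≥ 5/6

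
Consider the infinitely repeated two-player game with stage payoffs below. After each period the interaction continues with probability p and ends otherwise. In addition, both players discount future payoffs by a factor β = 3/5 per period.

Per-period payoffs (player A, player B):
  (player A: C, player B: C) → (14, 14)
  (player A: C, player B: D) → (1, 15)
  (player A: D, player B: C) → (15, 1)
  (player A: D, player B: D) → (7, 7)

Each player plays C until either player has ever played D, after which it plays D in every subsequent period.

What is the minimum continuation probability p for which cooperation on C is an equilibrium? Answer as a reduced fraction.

5/24

Expected continuation weight on next period's payoff is β·p = 3/5·p, which plays the role of the discount factor.
Cooperation requires 3/5·p ≥ (15−14)/(15−7) = 1/8, hence p ≥ 5/24.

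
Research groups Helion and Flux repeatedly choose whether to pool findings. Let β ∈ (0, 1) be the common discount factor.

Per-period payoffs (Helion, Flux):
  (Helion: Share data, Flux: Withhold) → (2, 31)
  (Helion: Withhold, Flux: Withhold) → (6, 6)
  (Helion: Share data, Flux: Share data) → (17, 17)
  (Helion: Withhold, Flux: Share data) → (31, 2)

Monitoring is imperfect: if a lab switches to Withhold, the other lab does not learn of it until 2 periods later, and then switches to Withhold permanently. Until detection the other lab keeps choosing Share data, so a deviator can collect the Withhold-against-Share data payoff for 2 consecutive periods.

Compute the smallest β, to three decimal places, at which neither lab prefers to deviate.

0.748

The best deviation is to choose Withhold for all 2 undetected periods, earning 31 each, then 6 forever once detected.
Deviation value: 31(1−β^2)/(1−β) + 6β^2/(1−β); cooperation value: 17/(1−β).
IC: 17 ≥ 31(1−β^2) + 6β^2 = 31 − 25β^2.
So β^2 ≥ 14/25, giving β ≥ (14/25)^(1/2) ≈ 0.748.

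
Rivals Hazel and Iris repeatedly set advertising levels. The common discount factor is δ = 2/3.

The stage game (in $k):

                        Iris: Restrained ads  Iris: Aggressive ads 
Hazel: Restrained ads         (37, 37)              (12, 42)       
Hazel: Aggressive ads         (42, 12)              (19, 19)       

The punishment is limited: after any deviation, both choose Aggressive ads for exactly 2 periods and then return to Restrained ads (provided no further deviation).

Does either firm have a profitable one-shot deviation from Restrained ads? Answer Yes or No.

IC: δ+…+δ^2 ≥ (42−37)/(37−19) = 5/18.
At δ = 2/3: partial sum = 1.1111 ≥ 0.2778. Cooperation sustainable.

No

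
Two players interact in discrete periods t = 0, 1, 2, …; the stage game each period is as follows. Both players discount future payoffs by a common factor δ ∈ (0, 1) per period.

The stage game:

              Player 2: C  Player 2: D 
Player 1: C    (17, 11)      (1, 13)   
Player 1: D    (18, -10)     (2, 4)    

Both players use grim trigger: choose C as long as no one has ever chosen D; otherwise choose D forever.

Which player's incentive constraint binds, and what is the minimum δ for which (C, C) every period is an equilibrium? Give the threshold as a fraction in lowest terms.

Player 1: cooperation gives 17 each period; deviation gives 18 once then 2 forever.
  17/(1−δ) ≥ 18 + 2δ/(1−δ) ⇒ δ ≥ 1/16.
Player 2: cooperation gives 11 each period; deviation gives 13 once then 4 forever.
  δ ≥ 2/9.
Both must hold, so the binding constraint is Player 2's: δ ≥ 2/9.

Player 2; δ ≥ 2/9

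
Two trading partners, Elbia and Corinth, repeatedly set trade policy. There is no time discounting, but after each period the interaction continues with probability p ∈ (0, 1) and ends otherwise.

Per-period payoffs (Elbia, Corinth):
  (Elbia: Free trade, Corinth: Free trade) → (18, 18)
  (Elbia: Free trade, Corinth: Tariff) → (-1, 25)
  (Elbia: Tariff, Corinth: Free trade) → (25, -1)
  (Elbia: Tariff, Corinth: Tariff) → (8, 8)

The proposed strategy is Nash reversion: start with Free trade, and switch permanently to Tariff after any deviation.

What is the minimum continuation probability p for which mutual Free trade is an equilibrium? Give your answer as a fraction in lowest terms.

Expected cooperation value is 18 + p·18 + p²·18 + … = 18/(1−p); deviation gives 25 + p·8/(1−p).
18 ≥ 25(1−p) + 8p ⇒ 17p ≥ 7 ⇒ p ≥ 7/17.

7/17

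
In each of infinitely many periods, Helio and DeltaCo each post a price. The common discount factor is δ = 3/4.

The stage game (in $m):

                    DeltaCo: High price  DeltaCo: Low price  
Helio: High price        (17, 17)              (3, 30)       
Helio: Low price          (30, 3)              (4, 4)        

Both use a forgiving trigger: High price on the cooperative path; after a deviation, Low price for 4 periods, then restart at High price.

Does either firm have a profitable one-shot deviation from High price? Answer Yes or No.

No

A one-shot deviation gives 30 now, then 4 for 4 periods, then back to 17.
Gain from deviating: (30−17) today; loss: (17−4) in each of the next 4 periods.
No-deviation condition: (17−4)(δ+…+δ^4) ≥ 30−17, i.e. δ+…+δ^4 ≥ 1.
At δ = 3/4: δ+…+δ^4 = 2.0508 ≥ 1.0000.
So cooperation is sustainable.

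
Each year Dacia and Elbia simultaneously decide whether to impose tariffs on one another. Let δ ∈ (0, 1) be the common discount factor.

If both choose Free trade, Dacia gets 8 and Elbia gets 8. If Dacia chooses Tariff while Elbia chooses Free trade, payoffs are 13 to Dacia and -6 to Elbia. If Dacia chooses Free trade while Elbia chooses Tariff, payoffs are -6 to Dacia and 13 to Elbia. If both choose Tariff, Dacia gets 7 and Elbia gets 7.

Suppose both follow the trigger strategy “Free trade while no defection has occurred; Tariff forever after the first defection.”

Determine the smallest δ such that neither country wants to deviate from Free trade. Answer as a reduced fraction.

5/6

One-period gain from deviating is 13 − 8 = 5. The loss is 8 − 7 = 1 in every subsequent period, with present value 1·δ/(1−δ).
Deviation is unprofitable when 1·δ/(1−δ) ≥ 5, i.e. δ/(1−δ) ≥ 5.
Equivalently δ ≥ 5/(5+1) = 5/6.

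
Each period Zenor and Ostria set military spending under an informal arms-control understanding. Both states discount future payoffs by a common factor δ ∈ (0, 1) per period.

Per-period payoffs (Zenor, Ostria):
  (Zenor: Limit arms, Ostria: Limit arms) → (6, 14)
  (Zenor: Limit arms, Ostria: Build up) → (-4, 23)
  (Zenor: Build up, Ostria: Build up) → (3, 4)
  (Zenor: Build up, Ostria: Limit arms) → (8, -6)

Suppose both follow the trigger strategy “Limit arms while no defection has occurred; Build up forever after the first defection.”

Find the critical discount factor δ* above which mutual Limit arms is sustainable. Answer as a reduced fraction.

9/19

Zenor: cooperation gives 6 each period; deviation gives 8 once then 3 forever.
  6/(1−δ) ≥ 8 + 3δ/(1−δ) ⇒ δ ≥ 2/5.
Ostria: cooperation gives 14 each period; deviation gives 23 once then 4 forever.
  δ ≥ 9/19.
Both must hold, so the binding constraint is Ostria's: δ ≥ 9/19.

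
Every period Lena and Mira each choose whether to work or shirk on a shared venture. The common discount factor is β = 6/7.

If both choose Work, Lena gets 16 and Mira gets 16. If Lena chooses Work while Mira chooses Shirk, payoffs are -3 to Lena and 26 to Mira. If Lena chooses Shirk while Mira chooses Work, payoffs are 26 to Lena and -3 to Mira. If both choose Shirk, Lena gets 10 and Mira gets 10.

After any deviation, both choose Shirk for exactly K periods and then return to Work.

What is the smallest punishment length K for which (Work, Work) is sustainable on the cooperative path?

Need Σ_{k=1}^{K} β^k ≥ (26−16)/(16−10) = 1.6667 at β = 6/7.
At K = 2 the sum is 1.5918 < 1.6667; at K = 3 it is 2.2216 ≥ 1.6667.
So the minimum punishment length is K = 3.

3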